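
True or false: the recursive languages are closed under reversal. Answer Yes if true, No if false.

Yes

Reverse the input on the tape and then run the decider for L; this halts and accepts exactly Lᴿ.
So the recursive languages are closed under reversal.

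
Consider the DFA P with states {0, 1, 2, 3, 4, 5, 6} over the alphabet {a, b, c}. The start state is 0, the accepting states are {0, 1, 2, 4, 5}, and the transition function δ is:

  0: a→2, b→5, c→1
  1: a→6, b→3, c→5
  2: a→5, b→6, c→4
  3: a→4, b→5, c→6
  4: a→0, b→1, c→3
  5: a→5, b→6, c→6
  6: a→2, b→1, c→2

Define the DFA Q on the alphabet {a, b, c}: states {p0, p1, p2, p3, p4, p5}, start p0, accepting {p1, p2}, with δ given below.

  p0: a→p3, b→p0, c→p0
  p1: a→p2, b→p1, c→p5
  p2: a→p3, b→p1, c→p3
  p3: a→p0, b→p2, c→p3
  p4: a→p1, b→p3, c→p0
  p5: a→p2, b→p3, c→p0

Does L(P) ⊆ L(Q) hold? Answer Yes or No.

The empty string ε is in L(P) but not in L(Q).
So L(P) ⊄ L(Q).

No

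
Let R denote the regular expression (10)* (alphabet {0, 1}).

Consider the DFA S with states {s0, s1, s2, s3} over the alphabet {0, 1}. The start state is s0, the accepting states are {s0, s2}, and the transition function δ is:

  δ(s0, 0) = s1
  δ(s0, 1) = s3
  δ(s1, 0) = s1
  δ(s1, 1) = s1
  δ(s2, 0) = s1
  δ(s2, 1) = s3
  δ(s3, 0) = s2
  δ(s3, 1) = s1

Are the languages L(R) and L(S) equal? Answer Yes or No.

Converting the expression R to a DFA (subset construction, then merging equivalent states) gives the minimal DFA with states {r0, r1, r2}, start state r0, accepting states {r0} and transitions r0: 0→r1, 1→r2; r1: 0→r1, 1→r1; r2: 0→r0, 1→r1.
Exploring the product automaton R × S from the start pair (r0, s0), following both machines on each input symbol, reaches 4 state pairs: (r0, s0), (r1, s1), (r2, s3), (r0, s2).
R accepts in {r0} and S accepts in {s0, s2}. In every reachable pair the two components are either both accepting — (r0, s0), (r0, s2) — or both non-accepting, so no string is accepted by exactly one of the machines: L(R) \ L(S) and L(S) \ L(R) are both empty.
Hence every string is accepted by R iff it is accepted by S, and the two languages coincide.

Yes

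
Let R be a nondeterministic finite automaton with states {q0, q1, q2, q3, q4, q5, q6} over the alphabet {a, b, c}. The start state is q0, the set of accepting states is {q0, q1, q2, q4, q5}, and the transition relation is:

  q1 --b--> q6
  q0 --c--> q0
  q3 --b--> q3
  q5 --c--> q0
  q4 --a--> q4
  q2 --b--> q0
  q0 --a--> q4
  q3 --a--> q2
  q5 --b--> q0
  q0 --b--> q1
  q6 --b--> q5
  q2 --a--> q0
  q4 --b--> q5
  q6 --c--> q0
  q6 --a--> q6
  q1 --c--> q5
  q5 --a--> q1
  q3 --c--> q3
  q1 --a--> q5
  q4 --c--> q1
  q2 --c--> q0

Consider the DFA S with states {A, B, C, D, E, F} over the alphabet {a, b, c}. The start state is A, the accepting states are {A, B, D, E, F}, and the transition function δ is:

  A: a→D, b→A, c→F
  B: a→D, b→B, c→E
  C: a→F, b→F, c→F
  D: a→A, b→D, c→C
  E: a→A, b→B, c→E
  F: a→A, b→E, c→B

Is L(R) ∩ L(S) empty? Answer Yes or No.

The empty string ε is accepted by both R and S.
Hence L(R) ∩ L(S) ≠ ∅.

No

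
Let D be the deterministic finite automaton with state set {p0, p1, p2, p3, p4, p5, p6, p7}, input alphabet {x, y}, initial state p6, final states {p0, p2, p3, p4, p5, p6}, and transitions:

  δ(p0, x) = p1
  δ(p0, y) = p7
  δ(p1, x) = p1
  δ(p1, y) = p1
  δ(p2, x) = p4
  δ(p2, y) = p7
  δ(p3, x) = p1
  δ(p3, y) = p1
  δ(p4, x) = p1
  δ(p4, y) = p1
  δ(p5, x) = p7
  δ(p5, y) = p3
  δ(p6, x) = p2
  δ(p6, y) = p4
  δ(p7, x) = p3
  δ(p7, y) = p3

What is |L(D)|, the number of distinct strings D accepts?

6

The useful subgraph on states {p2, p3, p4, p6, p7} is acyclic, so L(D) is finite; the longest accepting path visits 4 useful states, giving maximum string length 3.
Counting accepting paths from p6 by length: 1 of length 0, 2 of length 1, 1 of length 2, 2 of length 3. Total 6.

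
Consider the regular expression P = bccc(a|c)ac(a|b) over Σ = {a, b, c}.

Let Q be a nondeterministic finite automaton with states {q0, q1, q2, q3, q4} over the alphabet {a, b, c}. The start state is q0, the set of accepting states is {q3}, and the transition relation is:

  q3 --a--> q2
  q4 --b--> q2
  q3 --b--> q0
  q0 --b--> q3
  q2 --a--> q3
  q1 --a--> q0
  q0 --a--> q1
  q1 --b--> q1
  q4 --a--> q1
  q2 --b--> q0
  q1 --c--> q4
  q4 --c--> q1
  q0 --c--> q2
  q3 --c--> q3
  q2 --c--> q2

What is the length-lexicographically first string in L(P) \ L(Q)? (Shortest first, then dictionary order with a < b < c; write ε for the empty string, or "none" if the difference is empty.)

The string bcccaaca is accepted by P but not by Q.
No shorter string lies in the difference, and bcccaaca is the lexicographically first length-8 string in L(P) \ L(Q).

bcccaaca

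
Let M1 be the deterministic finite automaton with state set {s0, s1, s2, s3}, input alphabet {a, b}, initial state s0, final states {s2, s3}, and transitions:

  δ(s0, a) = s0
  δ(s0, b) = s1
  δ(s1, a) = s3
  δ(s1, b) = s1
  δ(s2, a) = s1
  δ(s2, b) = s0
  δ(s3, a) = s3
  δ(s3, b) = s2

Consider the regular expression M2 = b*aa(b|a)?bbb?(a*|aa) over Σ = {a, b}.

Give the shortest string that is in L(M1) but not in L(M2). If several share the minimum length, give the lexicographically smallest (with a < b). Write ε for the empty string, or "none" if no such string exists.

The string ba is accepted by M1 but not by M2.
No shorter string lies in the difference, and ba is the lexicographically first length-2 string in L(M1) \ L(M2).

ba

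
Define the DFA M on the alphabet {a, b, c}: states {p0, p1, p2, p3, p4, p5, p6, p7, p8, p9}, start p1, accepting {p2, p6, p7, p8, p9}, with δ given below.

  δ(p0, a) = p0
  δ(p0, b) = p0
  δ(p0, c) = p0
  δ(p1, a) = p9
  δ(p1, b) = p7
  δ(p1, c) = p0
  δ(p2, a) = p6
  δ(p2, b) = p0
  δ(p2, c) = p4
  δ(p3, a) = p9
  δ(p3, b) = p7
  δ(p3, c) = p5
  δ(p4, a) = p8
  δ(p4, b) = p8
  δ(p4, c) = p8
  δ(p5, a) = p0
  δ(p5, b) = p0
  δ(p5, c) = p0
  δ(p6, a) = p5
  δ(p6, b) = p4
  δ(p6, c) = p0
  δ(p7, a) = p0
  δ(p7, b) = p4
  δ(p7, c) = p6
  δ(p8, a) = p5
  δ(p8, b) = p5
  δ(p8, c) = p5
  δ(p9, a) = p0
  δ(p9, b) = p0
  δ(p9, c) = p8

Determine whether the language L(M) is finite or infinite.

The useful states (reachable from p1 and able to reach an accepting state) are {p1, p4, p6, p7, p8, p9}.
Restricted to these states the transition graph has no cycle, so every accepting path has bounded length and L is finite.

finite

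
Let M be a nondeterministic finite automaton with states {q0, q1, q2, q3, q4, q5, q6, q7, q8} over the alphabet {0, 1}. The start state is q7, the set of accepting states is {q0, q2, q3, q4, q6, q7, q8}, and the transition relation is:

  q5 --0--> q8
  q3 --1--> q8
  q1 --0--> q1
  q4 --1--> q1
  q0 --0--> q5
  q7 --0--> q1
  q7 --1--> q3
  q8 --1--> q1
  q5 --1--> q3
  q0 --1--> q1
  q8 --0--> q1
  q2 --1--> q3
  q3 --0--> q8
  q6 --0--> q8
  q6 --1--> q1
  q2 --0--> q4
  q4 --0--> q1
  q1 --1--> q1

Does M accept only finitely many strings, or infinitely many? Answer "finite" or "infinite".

The useful states (reachable from q7 and able to reach an accepting state) are {q3, q7, q8}.
Restricted to these states the transition graph has no cycle, so every accepting path has bounded length and L is finite.

finite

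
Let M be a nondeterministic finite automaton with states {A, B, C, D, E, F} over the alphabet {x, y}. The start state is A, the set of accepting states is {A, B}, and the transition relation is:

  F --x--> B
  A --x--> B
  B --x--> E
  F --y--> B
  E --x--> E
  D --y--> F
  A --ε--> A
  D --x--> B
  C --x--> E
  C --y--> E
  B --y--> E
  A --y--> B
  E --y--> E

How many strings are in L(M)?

3

The useful subgraph on states {A, B} is acyclic, so L(M) is finite; the longest accepting path visits 2 useful states, giving maximum string length 1.
Counting accepting paths from A by length: 1 of length 0, 2 of length 1. Total 3.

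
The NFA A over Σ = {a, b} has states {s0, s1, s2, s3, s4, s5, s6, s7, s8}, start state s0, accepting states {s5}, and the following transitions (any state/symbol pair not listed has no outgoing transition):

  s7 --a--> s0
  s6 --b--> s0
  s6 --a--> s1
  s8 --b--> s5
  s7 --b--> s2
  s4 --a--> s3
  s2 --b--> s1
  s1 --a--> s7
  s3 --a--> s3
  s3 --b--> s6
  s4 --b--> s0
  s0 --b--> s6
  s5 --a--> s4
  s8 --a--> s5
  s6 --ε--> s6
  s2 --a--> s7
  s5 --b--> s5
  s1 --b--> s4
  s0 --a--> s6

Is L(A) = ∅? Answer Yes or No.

The states reachable from the start state are {s0, s1, s2, s3, s4, s6, s7}.
None of the accepting states {s5} is reachable, so no string is accepted and L(A) = ∅.

Yes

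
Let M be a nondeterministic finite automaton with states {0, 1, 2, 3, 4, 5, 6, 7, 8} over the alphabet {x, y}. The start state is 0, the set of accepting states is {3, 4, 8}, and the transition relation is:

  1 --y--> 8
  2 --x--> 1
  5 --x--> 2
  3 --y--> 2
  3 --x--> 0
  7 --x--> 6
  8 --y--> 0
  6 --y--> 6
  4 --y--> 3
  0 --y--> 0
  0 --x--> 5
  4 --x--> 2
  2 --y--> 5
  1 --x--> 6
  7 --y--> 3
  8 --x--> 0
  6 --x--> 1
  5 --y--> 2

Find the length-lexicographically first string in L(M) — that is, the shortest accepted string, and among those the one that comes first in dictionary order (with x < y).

A breadth-first search from 0 reaches an accepting state first via the path 0 → 5 → 2 → 1 → 8 on input xxxy.
No string of length < 4 is accepted (BFS exhausts all shorter strings without reaching an accepting state), and xxxy is the lexicographically least accepting string of length 4.

xxxy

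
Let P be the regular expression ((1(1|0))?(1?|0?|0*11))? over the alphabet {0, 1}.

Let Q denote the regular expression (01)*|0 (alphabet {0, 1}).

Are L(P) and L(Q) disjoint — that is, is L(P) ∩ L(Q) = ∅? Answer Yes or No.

No

The empty string ε is accepted by both P and Q.
Hence L(P) ∩ L(Q) ≠ ∅.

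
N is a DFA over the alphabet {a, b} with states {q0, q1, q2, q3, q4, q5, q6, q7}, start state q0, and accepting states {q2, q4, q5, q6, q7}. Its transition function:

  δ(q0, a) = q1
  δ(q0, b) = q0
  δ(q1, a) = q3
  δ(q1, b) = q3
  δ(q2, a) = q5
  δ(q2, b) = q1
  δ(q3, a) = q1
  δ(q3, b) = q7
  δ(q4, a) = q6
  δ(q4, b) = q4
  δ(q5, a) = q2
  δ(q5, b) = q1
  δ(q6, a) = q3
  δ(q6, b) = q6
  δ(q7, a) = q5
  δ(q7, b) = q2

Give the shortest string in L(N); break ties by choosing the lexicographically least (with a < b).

aab

A breadth-first search from q0 reaches an accepting state first via the path q0 → q1 → q3 → q7 on input aab.
No string of length < 3 is accepted (BFS exhausts all shorter strings without reaching an accepting state), and aab is the lexicographically least accepting string of length 3.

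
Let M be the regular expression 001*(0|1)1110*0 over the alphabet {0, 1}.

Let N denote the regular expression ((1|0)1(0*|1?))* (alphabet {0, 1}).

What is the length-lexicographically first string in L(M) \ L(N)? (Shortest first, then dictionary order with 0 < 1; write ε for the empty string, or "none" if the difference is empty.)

0001110

The string 0001110 is accepted by M but not by N.
No shorter string lies in the difference, and 0001110 is the lexicographically first length-7 string in L(M) \ L(N).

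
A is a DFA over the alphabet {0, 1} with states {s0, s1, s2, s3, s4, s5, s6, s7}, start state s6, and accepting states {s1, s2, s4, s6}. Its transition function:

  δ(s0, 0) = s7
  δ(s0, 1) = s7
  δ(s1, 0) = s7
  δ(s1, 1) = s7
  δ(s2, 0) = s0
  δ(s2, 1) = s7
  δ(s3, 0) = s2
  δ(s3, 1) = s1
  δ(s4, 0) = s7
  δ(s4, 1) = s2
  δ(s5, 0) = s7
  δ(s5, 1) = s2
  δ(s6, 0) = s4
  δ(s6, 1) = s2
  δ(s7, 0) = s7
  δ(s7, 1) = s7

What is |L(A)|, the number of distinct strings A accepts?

The useful subgraph on states {s2, s4, s6} is acyclic, so L(A) is finite; the longest accepting path visits 3 useful states, giving maximum string length 2.
Counting accepting paths from s6 by length: 1 of length 0, 2 of length 1, 1 of length 2. Total 4.

4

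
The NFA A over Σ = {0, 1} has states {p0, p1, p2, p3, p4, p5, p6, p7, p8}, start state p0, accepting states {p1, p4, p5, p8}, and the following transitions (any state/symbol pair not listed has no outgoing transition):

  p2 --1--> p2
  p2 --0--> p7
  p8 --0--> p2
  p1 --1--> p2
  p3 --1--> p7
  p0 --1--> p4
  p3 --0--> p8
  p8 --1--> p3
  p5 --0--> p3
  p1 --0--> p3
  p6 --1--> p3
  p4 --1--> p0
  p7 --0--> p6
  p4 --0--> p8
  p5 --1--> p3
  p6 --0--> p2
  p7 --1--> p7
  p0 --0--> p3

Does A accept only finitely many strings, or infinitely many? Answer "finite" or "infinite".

infinite

State p2 is reachable from the start and can reach an accepting state, and it lies on the cycle p2 → p2.
Traversing that cycle any number of times yields accepted strings of unbounded length, so the language is infinite.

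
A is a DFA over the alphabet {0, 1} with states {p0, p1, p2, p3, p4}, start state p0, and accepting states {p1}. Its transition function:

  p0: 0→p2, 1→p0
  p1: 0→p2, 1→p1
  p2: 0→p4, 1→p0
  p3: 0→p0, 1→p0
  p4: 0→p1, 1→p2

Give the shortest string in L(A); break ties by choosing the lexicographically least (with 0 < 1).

A breadth-first search from p0 reaches an accepting state first via the path p0 → p2 → p4 → p1 on input 000.
No string of length < 3 is accepted (BFS exhausts all shorter strings without reaching an accepting state), and 000 is the lexicographically least accepting string of length 3.

000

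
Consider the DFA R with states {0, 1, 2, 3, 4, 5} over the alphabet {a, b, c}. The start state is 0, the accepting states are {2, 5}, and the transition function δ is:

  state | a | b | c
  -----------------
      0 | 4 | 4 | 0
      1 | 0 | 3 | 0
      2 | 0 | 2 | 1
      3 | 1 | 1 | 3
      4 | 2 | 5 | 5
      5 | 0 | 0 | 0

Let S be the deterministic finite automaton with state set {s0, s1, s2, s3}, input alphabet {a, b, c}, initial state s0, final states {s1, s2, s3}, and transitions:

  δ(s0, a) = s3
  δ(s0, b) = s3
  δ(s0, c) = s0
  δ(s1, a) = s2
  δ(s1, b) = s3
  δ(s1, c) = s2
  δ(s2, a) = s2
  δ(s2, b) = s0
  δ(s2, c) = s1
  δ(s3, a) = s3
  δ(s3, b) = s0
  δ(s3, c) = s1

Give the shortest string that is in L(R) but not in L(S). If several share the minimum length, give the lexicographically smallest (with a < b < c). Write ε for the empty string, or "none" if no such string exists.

ab

The string ab is accepted by R but not by S.
No shorter string lies in the difference, and ab is the lexicographically first length-2 string in L(R) \ L(S).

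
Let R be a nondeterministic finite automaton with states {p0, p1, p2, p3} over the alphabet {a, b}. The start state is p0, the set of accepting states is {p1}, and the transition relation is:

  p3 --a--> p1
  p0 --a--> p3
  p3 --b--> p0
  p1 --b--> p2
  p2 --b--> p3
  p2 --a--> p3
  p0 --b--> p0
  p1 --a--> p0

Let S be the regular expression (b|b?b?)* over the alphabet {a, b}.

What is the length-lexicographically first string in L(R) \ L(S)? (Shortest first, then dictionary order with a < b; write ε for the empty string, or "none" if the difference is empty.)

The string aa is accepted by R but not by S.
No shorter string lies in the difference, and aa is the lexicographically first length-2 string in L(R) \ L(S).

aa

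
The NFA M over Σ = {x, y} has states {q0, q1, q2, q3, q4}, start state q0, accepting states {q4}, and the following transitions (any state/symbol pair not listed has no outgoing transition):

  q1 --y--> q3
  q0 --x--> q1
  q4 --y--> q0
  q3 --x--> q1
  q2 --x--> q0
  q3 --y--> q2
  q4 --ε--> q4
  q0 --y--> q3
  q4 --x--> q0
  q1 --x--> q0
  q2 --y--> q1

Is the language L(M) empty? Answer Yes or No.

The states reachable from the start state are {q0, q1, q2, q3}.
None of the accepting states {q4} is reachable, so no string is accepted and L(M) = ∅.

Yes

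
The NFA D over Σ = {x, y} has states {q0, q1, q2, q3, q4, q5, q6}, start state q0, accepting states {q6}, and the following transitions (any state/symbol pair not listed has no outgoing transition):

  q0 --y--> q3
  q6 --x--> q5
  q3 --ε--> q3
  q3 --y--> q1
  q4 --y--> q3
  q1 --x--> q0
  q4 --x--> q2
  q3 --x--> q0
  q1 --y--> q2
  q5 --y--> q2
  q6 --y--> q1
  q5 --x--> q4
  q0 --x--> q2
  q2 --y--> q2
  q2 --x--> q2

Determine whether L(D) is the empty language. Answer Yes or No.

Yes

The states reachable from the start state are {q0, q1, q2, q3}.
None of the accepting states {q6} is reachable, so no string is accepted and L(D) = ∅.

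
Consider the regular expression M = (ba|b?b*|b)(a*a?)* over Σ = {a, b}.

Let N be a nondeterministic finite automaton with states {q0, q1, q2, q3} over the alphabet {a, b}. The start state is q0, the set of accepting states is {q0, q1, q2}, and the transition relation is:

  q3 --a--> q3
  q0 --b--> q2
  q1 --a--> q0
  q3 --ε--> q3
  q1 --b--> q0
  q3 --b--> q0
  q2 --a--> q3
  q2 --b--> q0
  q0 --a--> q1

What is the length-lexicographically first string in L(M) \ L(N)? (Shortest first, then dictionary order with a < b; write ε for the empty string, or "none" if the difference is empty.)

ba

The string ba is accepted by M but not by N.
No shorter string lies in the difference, and ba is the lexicographically first length-2 string in L(M) \ L(N).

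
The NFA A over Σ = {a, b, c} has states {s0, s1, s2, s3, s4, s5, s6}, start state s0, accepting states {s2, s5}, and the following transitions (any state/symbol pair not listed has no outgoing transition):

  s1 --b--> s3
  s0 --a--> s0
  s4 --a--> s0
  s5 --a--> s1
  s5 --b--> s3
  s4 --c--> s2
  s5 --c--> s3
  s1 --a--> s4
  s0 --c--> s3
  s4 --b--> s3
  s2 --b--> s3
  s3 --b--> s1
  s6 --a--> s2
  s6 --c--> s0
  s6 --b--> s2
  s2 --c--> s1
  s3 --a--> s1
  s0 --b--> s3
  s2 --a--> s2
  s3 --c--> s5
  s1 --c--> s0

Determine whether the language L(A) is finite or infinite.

infinite

State s0 is reachable from the start and can reach an accepting state, and it lies on the cycle s0 → s0.
Traversing that cycle any number of times yields accepted strings of unbounded length, so the language is infinite.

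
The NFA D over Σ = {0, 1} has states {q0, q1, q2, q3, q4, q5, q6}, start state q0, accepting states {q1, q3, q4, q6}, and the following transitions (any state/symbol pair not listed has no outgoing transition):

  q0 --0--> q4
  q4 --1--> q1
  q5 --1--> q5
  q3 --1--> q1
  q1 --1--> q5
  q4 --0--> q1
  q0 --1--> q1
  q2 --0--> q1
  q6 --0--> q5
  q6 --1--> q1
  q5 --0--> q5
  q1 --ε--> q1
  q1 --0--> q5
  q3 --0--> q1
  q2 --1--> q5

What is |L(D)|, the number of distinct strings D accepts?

4

The useful subgraph on states {q0, q1, q4} is acyclic, so L(D) is finite; the longest accepting path visits 3 useful states, giving maximum string length 2.
Counting accepting paths from q0 by length: 2 of length 1, 2 of length 2. Total 4.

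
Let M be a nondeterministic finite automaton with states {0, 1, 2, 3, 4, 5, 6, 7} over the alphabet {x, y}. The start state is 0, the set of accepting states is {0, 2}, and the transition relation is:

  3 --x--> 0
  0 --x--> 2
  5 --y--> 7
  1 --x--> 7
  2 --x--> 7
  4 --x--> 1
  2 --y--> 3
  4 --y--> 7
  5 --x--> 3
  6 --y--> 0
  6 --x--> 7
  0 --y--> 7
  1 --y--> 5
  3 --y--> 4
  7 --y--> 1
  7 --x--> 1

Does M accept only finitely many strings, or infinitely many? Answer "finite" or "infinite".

State 0 is reachable from the start and can reach an accepting state, and it lies on the cycle 0 → 2 → 3 → 0.
Traversing that cycle any number of times yields accepted strings of unbounded length, so the language is infinite.

infinite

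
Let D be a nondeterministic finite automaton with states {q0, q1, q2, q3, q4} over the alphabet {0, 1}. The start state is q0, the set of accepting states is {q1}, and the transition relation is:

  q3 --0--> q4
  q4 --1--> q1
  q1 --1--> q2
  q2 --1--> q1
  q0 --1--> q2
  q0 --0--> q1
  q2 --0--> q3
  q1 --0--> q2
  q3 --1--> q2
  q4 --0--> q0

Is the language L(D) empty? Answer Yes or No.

No

The string 0 is accepted: the run q0 → q1 ends in the accepting state q1.
Since at least one string is accepted, L(D) is not empty.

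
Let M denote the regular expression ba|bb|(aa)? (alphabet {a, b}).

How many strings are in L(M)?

The expression has no Kleene star, so L(M) is finite. Expanding the alternatives gives {ε, aa, ba, bb}.
That is 1 of length 0, 3 of length 2: 4 strings in all.

4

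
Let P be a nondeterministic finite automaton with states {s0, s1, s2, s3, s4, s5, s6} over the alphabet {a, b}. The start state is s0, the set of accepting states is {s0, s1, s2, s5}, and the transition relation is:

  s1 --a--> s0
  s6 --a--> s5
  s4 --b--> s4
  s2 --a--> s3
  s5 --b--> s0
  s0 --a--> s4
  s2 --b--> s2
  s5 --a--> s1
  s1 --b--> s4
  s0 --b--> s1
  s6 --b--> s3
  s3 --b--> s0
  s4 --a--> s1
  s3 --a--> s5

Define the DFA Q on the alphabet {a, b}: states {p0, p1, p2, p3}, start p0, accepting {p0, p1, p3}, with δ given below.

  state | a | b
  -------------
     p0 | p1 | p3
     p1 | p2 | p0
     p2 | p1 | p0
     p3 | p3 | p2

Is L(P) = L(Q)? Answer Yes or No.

The string aa is accepted by P but rejected by Q.
So L(P) ≠ L(Q).

No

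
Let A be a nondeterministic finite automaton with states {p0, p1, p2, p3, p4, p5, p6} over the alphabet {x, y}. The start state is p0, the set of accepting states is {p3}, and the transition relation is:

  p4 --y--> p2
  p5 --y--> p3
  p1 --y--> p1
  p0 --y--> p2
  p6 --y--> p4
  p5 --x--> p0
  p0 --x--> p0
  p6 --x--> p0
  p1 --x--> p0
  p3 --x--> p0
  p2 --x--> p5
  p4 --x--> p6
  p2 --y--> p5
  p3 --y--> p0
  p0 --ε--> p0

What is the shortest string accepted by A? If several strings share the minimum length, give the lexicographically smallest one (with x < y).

yxy

A breadth-first search from p0 reaches an accepting state first via the path p0 → p2 → p5 → p3 on input yxy.
No string of length < 3 is accepted (BFS exhausts all shorter strings without reaching an accepting state), and yxy is the lexicographically least accepting string of length 3.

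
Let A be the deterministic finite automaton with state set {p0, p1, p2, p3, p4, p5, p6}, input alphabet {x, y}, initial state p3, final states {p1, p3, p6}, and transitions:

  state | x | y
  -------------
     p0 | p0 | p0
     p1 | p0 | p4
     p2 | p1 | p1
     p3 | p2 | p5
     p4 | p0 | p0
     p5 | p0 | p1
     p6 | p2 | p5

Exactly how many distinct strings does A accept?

The useful subgraph on states {p1, p2, p3, p5} is acyclic, so L(A) is finite; the longest accepting path visits 3 useful states, giving maximum string length 2.
Counting accepting paths from p3 by length: 1 of length 0, 3 of length 2. Total 4.

4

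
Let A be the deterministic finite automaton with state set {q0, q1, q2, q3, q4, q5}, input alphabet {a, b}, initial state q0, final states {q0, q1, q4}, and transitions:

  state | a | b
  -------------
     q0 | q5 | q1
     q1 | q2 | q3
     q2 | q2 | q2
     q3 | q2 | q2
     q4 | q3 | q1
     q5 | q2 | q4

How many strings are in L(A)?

The useful subgraph on states {q0, q1, q4, q5} is acyclic, so L(A) is finite; the longest accepting path visits 4 useful states, giving maximum string length 3.
Counting accepting paths from q0 by length: 1 of length 0, 1 of length 1, 1 of length 2, 1 of length 3. Total 4.

4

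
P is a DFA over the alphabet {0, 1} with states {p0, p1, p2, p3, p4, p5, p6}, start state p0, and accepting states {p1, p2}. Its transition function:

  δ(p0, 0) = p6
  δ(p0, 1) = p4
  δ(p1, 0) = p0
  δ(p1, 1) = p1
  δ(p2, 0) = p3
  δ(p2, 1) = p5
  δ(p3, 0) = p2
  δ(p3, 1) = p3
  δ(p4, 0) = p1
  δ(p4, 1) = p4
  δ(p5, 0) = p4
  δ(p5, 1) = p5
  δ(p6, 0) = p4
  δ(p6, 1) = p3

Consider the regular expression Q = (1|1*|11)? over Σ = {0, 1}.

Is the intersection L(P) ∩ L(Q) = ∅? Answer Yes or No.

Converting the expression Q to a DFA (subset construction, then merging equivalent states) gives the minimal DFA with states {q0, q1}, start state q0, accepting states {q0} and transitions q0: 0→q1, 1→q0; q1: 0→q1, 1→q1.
Exploring the product automaton P × Q from the start pair (p0, q0), following both machines on each input symbol, reaches 9 state pairs: (p0, q0), (p6, q1), (p4, q0), (p4, q1), (p3, q1), (p1, q1), (p2, q1), (p0, q1), (p5, q1).
P accepts in {p1, p2} and Q accepts in {q0}; no reachable pair has both components accepting, so no string drives both machines to acceptance simultaneously and L(P) ∩ L(Q) = ∅.
So no string is accepted by both, and the intersection is empty.

Yes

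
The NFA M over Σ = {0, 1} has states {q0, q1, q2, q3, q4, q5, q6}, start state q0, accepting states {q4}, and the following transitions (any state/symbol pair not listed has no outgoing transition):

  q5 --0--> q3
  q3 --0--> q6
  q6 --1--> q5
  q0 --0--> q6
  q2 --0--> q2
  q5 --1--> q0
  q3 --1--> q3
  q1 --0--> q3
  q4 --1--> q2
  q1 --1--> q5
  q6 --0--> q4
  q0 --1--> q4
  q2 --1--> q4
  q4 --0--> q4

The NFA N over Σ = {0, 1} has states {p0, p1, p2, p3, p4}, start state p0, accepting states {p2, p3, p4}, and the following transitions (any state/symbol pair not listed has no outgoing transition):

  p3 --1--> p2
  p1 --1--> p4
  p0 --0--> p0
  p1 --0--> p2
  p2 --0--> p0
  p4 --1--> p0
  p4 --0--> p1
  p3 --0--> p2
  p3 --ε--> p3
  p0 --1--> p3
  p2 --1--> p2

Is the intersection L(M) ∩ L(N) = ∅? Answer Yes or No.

No

The string 1 is accepted by both M and N.
Hence L(M) ∩ L(N) ≠ ∅.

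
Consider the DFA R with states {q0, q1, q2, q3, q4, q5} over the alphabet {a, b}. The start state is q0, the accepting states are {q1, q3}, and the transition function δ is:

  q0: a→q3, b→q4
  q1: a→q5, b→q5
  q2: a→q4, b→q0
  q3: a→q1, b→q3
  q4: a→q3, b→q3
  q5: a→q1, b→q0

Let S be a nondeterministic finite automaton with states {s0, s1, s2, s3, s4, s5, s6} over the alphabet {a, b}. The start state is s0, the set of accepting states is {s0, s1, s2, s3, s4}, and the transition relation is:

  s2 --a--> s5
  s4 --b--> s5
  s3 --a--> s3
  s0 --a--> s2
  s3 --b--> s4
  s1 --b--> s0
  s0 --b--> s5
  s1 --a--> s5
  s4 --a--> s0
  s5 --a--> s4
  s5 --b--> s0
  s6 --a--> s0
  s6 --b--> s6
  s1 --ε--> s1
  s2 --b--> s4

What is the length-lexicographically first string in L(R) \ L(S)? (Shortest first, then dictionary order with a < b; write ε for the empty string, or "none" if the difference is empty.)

aa

The string aa is accepted by R but not by S.
No shorter string lies in the difference, and aa is the lexicographically first length-2 string in L(R) \ L(S).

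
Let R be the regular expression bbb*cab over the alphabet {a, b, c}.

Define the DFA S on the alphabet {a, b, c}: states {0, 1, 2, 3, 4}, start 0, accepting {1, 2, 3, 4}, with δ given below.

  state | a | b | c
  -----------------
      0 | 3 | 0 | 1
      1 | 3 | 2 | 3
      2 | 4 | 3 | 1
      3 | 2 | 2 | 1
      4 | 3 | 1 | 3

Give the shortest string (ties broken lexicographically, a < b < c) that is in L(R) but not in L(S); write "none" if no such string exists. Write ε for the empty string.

Converting the expression R to a DFA (subset construction, then merging equivalent states) gives the minimal DFA with states {r0, r1, r2, r3, r4, r5, r6}, start state r0, accepting states {r6} and transitions r0: a→r1, b→r2, c→r1; r1: a→r1, b→r1, c→r1; r2: a→r1, b→r3, c→r1; r3: a→r1, b→r3, c→r4; r4: a→r5, b→r1, c→r1; r5: a→r1, b→r6, c→r1; r6: a→r1, b→r1, c→r1.
Exploring the product automaton R × S from the start pair (r0, 0), following both machines on each input symbol, reaches 10 state pairs: (r0, 0), (r1, 3), (r2, 0), (r1, 1), (r1, 2), (r3, 0), (r1, 4), (r4, 1), (r5, 3), (r6, 2).
R accepts in {r6} and S accepts in {1, 2, 3, 4}. The reachable pairs whose R-component is accepting are (r6, 2); in each of them the S-component is accepting too, so the product for L(R) \ L(S) (R-component accepting, S-component rejecting) has no reachable accepting pair and the difference is empty.
So every string accepted by R is also accepted by S: L(R) \ L(S) = ∅ and there is no such string.

none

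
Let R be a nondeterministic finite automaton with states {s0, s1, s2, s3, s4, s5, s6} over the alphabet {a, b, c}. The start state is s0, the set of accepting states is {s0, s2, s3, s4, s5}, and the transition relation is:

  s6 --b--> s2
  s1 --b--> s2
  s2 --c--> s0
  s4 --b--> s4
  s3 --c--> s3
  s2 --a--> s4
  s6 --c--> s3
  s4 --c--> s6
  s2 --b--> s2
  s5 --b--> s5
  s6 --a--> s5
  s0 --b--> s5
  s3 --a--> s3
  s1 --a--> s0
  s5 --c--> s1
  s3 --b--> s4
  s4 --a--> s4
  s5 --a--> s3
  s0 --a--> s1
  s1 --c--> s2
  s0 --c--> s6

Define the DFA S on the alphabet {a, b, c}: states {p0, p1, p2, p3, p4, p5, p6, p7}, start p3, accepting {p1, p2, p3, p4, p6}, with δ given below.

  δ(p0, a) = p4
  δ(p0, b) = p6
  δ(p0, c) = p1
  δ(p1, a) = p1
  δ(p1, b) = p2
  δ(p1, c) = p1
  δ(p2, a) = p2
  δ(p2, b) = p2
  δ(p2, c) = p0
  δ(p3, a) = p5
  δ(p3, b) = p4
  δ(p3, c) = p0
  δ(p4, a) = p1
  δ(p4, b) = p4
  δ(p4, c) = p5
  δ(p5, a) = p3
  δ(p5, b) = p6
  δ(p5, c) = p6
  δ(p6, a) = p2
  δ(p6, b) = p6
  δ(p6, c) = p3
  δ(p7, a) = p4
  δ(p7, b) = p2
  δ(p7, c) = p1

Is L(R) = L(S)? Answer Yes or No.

Yes

Exploring the product automaton R × S from the start pair (s0, p3), following both machines on each input symbol, reaches 7 state pairs: (s0, p3), (s1, p5), (s5, p4), (s6, p0), (s2, p6), (s3, p1), (s4, p2).
R accepts in {s0, s2, s3, s4, s5} and S accepts in {p1, p2, p3, p4, p6}. In every reachable pair the two components are either both accepting — (s0, p3), (s5, p4), (s2, p6), (s3, p1), (s4, p2) — or both non-accepting, so no string is accepted by exactly one of the machines: L(R) \ L(S) and L(S) \ L(R) are both empty.
Hence every string is accepted by R iff it is accepted by S, and the two languages coincide.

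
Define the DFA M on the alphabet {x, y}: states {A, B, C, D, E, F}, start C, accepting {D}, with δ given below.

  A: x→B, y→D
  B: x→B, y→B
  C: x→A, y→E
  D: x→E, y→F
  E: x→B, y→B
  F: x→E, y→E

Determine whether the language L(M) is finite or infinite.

finite

The useful states (reachable from C and able to reach an accepting state) are {A, C, D}.
Restricted to these states the transition graph has no cycle, so every accepting path has bounded length and L is finite.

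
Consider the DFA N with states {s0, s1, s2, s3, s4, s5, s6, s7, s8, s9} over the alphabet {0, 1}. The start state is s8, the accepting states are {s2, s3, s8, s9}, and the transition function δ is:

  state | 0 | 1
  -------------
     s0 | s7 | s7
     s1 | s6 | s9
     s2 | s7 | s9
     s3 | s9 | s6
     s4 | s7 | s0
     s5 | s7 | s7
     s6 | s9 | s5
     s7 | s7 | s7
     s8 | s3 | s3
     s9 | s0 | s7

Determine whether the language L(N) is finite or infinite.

finite

The useful states (reachable from s8 and able to reach an accepting state) are {s3, s6, s8, s9}.
Restricted to these states the transition graph has no cycle, so every accepting path has bounded length and L is finite.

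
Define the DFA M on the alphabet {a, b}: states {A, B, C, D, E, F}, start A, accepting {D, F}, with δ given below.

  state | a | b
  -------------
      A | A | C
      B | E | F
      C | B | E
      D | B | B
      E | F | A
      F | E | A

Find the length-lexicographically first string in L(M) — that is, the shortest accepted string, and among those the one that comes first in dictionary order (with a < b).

bab

A breadth-first search from A reaches an accepting state first via the path A → C → B → F on input bab.
No string of length < 3 is accepted (BFS exhausts all shorter strings without reaching an accepting state), and bab is the lexicographically least accepting string of length 3.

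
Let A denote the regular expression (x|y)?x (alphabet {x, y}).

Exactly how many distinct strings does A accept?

The expression has no Kleene star, so L(A) is finite. Expanding the alternatives gives {x, xx, yx}.
That is 1 of length 1, 2 of length 2: 3 strings in all.

3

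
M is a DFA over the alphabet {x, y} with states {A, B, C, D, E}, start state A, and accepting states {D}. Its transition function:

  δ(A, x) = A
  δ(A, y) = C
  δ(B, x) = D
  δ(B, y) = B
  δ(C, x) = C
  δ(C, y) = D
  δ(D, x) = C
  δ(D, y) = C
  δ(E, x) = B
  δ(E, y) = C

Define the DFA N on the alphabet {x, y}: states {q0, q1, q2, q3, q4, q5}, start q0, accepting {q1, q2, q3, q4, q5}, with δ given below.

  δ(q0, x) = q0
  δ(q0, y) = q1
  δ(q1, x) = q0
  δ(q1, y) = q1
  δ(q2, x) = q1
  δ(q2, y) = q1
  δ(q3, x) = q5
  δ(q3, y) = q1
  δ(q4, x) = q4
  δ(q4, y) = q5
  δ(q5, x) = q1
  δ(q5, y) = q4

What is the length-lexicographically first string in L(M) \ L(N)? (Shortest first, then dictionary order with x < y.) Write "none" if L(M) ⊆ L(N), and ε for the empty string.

none

Exploring the product automaton M × N from the start pair (A, q0), following both machines on each input symbol, reaches 4 state pairs: (A, q0), (C, q1), (C, q0), (D, q1).
M accepts in {D} and N accepts in {q1, q2, q3, q4, q5}. The reachable pairs whose M-component is accepting are (D, q1); in each of them the N-component is accepting too, so the product for L(M) \ L(N) (M-component accepting, N-component rejecting) has no reachable accepting pair and the difference is empty.
So every string accepted by M is also accepted by N: L(M) \ L(N) = ∅ and there is no such string.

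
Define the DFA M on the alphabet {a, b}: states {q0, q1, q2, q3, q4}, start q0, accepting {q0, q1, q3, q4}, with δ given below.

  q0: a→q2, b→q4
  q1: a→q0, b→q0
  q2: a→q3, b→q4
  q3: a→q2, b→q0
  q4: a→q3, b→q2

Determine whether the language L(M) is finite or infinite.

State q0 is reachable from the start and can reach an accepting state, and it lies on the cycle q0 → q2 → q3 → q0.
Traversing that cycle any number of times yields accepted strings of unbounded length, so the language is infinite.

infinite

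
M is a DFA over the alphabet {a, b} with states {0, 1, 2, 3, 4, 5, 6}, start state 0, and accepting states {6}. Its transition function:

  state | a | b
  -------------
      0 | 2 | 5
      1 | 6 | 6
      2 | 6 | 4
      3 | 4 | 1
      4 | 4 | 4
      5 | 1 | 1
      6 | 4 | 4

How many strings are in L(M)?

5

The useful subgraph on states {0, 1, 2, 5, 6} is acyclic, so L(M) is finite; the longest accepting path visits 4 useful states, giving maximum string length 3.
Counting accepting paths from 0 by length: 1 of length 2, 4 of length 3. Total 5.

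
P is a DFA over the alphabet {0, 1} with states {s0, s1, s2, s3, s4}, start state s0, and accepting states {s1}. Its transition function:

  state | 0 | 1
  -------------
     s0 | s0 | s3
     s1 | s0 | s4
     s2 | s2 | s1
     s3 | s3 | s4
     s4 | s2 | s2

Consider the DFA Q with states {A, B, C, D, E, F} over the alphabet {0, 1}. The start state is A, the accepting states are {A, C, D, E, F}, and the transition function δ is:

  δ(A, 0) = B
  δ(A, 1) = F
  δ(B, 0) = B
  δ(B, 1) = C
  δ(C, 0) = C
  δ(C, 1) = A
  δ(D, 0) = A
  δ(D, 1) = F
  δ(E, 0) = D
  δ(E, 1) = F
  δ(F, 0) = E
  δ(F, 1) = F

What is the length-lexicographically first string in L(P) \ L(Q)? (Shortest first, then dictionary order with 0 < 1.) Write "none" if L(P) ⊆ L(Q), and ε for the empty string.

Exploring the product automaton P × Q from the start pair (s0, A), following both machines on each input symbol, reaches 23 state pairs: (s0, A), (s0, B), (s3, F), (s3, C), (s3, E), (s4, F), (s4, A), (s3, D), (s2, E), (s2, F), (s2, B), (s3, A), (s2, D), (s1, F), (s1, C), (s3, B), (s2, A), (s0, E), (s0, C), (s4, C), (s0, D), (s2, C), (s1, A).
P accepts in {s1} and Q accepts in {A, C, D, E, F}. The reachable pairs whose P-component is accepting are (s1, F), (s1, C), (s1, A); in each of them the Q-component is accepting too, so the product for L(P) \ L(Q) (P-component accepting, Q-component rejecting) has no reachable accepting pair and the difference is empty.
So every string accepted by P is also accepted by Q: L(P) \ L(Q) = ∅ and there is no such string.

none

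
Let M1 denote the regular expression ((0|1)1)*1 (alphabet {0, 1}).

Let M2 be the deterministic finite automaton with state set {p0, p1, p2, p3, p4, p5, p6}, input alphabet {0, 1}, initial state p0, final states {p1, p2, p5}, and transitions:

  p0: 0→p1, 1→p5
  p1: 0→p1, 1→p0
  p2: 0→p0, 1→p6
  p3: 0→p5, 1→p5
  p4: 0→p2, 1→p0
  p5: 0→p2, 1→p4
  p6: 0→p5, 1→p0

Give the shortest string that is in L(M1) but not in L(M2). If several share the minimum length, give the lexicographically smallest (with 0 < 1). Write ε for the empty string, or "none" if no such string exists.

111

The string 111 is accepted by M1 but not by M2.
No shorter string lies in the difference, and 111 is the lexicographically first length-3 string in L(M1) \ L(M2).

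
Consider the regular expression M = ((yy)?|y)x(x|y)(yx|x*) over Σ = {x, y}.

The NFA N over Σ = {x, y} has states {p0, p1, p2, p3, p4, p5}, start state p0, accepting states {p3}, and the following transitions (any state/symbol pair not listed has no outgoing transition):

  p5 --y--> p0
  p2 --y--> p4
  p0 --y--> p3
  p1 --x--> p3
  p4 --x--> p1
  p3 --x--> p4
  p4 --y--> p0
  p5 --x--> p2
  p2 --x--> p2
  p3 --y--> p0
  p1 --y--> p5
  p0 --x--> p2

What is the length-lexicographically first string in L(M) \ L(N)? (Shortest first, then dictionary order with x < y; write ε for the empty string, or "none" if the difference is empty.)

The string xx is accepted by M but not by N.
No shorter string lies in the difference, and xx is the lexicographically first length-2 string in L(M) \ L(N).

xx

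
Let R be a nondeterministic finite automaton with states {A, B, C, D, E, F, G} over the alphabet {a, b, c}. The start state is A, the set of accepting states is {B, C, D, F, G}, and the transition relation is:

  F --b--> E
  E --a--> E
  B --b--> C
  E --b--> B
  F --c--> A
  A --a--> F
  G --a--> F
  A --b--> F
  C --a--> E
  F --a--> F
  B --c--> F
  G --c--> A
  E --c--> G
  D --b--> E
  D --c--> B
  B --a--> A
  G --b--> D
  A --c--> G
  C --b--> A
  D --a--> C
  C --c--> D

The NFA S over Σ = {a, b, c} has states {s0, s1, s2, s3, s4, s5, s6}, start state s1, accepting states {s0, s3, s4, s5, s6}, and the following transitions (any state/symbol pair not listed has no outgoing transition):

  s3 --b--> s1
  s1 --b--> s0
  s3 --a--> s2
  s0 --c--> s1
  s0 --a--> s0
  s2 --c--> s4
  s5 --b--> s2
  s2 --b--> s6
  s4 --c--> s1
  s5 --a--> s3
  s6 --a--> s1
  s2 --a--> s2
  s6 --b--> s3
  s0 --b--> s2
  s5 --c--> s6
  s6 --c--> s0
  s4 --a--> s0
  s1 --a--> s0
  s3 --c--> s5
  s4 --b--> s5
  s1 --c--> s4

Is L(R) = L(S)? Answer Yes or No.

Exploring the product automaton R × S from the start pair (A, s1), following both machines on each input symbol, reaches 7 state pairs: (A, s1), (F, s0), (G, s4), (E, s2), (D, s5), (B, s6), (C, s3).
R accepts in {B, C, D, F, G} and S accepts in {s0, s3, s4, s5, s6}. In every reachable pair the two components are either both accepting — (F, s0), (G, s4), (D, s5), (B, s6), (C, s3) — or both non-accepting, so no string is accepted by exactly one of the machines: L(R) \ L(S) and L(S) \ L(R) are both empty.
Hence every string is accepted by R iff it is accepted by S, and the two languages coincide.

Yes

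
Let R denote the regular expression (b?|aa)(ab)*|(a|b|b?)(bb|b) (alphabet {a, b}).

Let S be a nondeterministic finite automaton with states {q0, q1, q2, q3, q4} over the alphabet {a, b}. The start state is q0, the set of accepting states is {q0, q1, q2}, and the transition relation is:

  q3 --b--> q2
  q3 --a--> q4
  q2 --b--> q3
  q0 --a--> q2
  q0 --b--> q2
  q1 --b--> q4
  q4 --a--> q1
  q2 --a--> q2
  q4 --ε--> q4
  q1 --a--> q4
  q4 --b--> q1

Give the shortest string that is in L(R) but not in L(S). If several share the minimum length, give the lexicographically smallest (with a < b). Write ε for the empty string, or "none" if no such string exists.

The string ab is accepted by R but not by S.
No shorter string lies in the difference, and ab is the lexicographically first length-2 string in L(R) \ L(S).

ab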